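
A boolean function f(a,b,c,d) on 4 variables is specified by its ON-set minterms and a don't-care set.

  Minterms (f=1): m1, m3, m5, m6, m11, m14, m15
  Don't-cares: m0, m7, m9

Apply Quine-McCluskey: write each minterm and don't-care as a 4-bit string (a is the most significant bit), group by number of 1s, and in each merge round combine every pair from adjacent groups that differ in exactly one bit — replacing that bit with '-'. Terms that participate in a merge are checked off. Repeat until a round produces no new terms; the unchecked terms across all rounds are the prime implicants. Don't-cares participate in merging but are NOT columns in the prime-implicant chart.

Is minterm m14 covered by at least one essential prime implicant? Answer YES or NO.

YES

size-2^0 implicants → 0000(✓)  0001(✓)  0011(✓)  0101(✓)  0110(✓)  0111(✓)  1001(✓)  1011(✓)  1110(✓)  1111(✓)
size-2^1 implicants → -001(✓)  -011(✓)  -110(✓)  -111(✓)  0-01(✓)  0-11(✓)  00-1(✓)  000-  01-1(✓)  011-(✓)  1-11(✓)  10-1(✓)  111-(✓)
size-2^2 implicants → --11  -0-1  -11-  0--1
Unchecked terms (primes): --11, -0-1, -11-, 0--1, 000-
Minterm coverage:
  m1 ⊆ -0-1,0--1,000-
  m3 ⊆ --11,-0-1,0--1
  m5 ⊆ 0--1 [E]
  m6 ⊆ -11- [E]
  m11 ⊆ --11,-0-1
  m14 ⊆ -11- [E]
  m15 ⊆ --11,-11-
E = {-11-, 0--1}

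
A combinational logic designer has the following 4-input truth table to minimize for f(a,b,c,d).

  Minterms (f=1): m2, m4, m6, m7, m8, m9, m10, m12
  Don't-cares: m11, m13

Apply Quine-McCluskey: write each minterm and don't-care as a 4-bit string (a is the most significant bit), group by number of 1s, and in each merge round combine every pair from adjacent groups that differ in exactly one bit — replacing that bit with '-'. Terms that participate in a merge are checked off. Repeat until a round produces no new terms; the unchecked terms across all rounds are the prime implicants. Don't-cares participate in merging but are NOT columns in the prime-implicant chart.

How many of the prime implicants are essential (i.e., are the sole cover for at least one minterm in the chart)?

size-2^0 implicants → 0010(✓)  0100(✓)  0110(✓)  0111(✓)  1000(✓)  1001(✓)  1010(✓)  1011(✓)  1100(✓)  1101(✓)
size-2^1 implicants → -010  -100  0-10  01-0  011-  1-00(✓)  1-01(✓)  10-0(✓)  10-1(✓)  100-(✓)  101-(✓)  110-(✓)
size-2^2 implicants → 1-0-  10--
Unchecked terms (primes): -010, -100, 0-10, 01-0, 011-, 1-0-, 10--
Minterm coverage:
  m2 ⊆ -010,0-10
  m4 ⊆ -100,01-0
  m6 ⊆ 0-10,01-0,011-
  m7 ⊆ 011- [E]
  m8 ⊆ 1-0-,10--
  m9 ⊆ 1-0-,10--
  m10 ⊆ -010,10--
  m12 ⊆ -100,1-0-
E = {011-}

1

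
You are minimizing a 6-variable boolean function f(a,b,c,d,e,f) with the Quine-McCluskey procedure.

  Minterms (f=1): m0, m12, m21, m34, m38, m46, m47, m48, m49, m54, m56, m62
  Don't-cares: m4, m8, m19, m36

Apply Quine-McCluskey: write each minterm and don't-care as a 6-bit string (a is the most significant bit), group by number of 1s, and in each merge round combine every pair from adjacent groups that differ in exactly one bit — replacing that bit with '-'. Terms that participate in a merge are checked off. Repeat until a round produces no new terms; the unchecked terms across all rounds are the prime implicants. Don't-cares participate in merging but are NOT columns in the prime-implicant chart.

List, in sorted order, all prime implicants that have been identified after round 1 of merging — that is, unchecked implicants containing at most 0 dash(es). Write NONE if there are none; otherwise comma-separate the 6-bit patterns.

[col 0] 000000*, 000100*, 001000*, 001100*, 010011, 010101, 100010*, 100100*, 100110*, 101110*, 101111*, 110000*, 110001*, 110110*, 111000*, 111110*
[col 1] -00100, 00-000*, 00-100*, 000-00*, 001-00*, 1-0110*, 1-1110*, 10-110*, 100-10, 1001-0, 10111-, 11-000, 11-110*, 11000-
[col 2] 00--00, 1--110
Prime implicants: -00100, 00--00, 010011, 010101, 1--110, 100-10, 1001-0, 10111-, 11-000, 11000-

010011, 010101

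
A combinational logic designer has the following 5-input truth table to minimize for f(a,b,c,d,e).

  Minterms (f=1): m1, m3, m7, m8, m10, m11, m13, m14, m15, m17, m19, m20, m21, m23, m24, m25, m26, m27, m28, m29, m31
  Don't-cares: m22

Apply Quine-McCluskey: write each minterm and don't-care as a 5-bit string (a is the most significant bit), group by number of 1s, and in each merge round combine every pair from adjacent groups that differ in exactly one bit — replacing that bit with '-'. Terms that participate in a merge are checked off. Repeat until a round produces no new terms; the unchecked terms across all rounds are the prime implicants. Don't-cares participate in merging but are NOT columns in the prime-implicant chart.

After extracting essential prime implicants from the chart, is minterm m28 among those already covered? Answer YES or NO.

NO

Round 0: 00001✓ 00011✓ 00111✓ 01000✓ 01010✓ 01011✓ 01101✓ 01110✓ 01111✓ 10001✓ 10011✓ 10100✓ 10101✓ 10110✓ 10111✓ 11000✓ 11001✓ 11010✓ 11011✓ 11100✓ 11101✓ 11111✓
Round 1: -0001✓ -0011✓ -0111✓ -1000✓ -1010✓ -1011✓ -1101✓ -1111✓ 0-011✓ 0-111✓ 00-11✓ 000-1✓ 01-10✓ 01-11✓ 010-0✓ 0101-✓ 011-1✓ 0111-✓ 1-001✓ 1-011✓ 1-100✓ 1-101✓ 1-111✓ 10-01✓ 10-11✓ 100-1✓ 101-0✓ 101-1✓ 1010-✓ 1011-✓ 11-00✓ 11-01✓ 11-11✓ 110-0✓ 110-1✓ 1100-✓ 1101-✓ 111-1✓ 1110-✓
Round 2: --011✓ --111✓ -0-11✓ -00-1 -1-11✓ -10-0 -101- -11-1 0--11✓ 01-1- 1--01✓ 1--11✓ 1-0-1✓ 1-1-1✓ 1-10- 10--1✓ 101-- 11--1✓ 11-0- 110--
Round 3: ---11 1---1
PIs = {---11, -00-1, -10-0, -101-, -11-1, 01-1-, 1---1, 1-10-, 101--, 11-0-, 110--}
Coverage chart:
  m1: -00-1 ←essential
  m3: ---11,-00-1
  m7: ---11 ←essential
  m8: -10-0 ←essential
  m10: -10-0,-101-,01-1-
  m11: ---11,-101-,01-1-
  m13: -11-1 ←essential
  m14: 01-1- ←essential
  m15: ---11,-11-1,01-1-
  m17: -00-1,1---1
  m19: ---11,-00-1,1---1
  m20: 1-10-,101--
  m21: 1---1,1-10-,101--
  m23: ---11,1---1,101--
  m24: -10-0,11-0-,110--
  m25: 1---1,11-0-,110--
  m26: -10-0,-101-,110--
  m27: ---11,-101-,1---1,110--
  m28: 1-10-,11-0-
  m29: -11-1,1---1,1-10-,11-0-
  m31: ---11,-11-1,1---1
Essential: ---11, -00-1, -10-0, -11-1, 01-1-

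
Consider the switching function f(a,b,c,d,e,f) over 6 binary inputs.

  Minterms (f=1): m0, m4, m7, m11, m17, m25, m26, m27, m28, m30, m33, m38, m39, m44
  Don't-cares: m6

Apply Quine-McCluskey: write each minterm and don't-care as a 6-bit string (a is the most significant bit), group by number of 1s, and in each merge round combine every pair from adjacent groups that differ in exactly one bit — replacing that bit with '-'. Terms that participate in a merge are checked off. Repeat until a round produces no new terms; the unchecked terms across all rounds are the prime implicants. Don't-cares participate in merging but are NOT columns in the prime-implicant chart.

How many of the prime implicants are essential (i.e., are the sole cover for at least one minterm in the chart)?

7

Round 0: 000000✓ 000100✓ 000110✓ 000111✓ 001011✓ 010001✓ 011001✓ 011010✓ 011011✓ 011100✓ 011110✓ 100001 100110✓ 100111✓ 101100
Round 1: -00110✓ -00111✓ 0-1011 000-00 0001-0 00011-✓ 01-001 011-10 0110-1 01101- 0111-0 10011-✓
Round 2: -0011-
PIs = {-0011-, 0-1011, 000-00, 0001-0, 01-001, 011-10, 0110-1, 01101-, 0111-0, 100001, 101100}
Coverage chart:
  m0: 000-00 ←essential
  m4: 000-00,0001-0
  m7: -0011- ←essential
  m11: 0-1011 ←essential
  m17: 01-001 ←essential
  m25: 01-001,0110-1
  m26: 011-10,01101-
  m27: 0-1011,0110-1,01101-
  m28: 0111-0 ←essential
  m30: 011-10,0111-0
  m33: 100001 ←essential
  m38: -0011- ←essential
  m39: -0011- ←essential
  m44: 101100 ←essential
Essential: -0011-, 0-1011, 000-00, 01-001, 0111-0, 100001, 101100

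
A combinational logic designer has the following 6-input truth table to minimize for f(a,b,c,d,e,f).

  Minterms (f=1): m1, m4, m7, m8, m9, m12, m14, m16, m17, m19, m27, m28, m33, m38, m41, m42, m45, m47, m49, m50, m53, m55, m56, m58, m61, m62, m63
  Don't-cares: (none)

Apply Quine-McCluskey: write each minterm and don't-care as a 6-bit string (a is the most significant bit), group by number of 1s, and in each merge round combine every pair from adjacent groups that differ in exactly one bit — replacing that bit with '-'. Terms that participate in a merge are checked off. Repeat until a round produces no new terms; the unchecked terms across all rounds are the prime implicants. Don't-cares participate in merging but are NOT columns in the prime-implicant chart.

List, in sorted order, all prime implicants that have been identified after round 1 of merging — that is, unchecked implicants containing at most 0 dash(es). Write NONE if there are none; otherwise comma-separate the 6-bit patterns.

Round 0: 000001✓ 000100✓ 000111 001000✓ 001001✓ 001100✓ 001110✓ 010000✓ 010001✓ 010011✓ 011011✓ 011100✓ 100001✓ 100110 101001✓ 101010✓ 101101✓ 101111✓ 110001✓ 110010✓ 110101✓ 110111✓ 111000✓ 111010✓ 111101✓ 111110✓ 111111✓
Round 1: -00001✓ -01001✓ -10001✓ 0-0001✓ 0-1100 00-001✓ 00-100 001-00 00100- 0011-0 01-011 0100-1 01000- 1-0001✓ 1-1010 1-1101✓ 1-1111✓ 10-001✓ 101-01 1011-1✓ 11-010 11-101✓ 11-111✓ 110-01 1101-1✓ 111-10 1110-0 1111-1✓ 11111-
Round 2: --0001 -0-001 1-11-1 11-1-1
PIs = {--0001, -0-001, 0-1100, 00-100, 000111, 001-00, 00100-, 0011-0, 01-011, 0100-1, 01000-, 1-1010, 1-11-1, 100110, 101-01, 11-010, 11-1-1, 110-01, 111-10, 1110-0, 11111-}

000111, 100110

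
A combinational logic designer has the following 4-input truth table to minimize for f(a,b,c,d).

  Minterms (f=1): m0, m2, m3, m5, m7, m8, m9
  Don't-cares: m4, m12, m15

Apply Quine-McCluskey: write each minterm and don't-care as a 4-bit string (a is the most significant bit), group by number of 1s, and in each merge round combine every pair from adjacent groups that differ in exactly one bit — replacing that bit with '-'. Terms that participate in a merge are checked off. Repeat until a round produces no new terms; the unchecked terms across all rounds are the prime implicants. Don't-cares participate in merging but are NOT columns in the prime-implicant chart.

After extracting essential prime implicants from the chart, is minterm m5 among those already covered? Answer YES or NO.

Round 0: 0000✓ 0010✓ 0011✓ 0100✓ 0101✓ 0111✓ 1000✓ 1001✓ 1100✓ 1111✓
Round 1: -000✓ -100✓ -111 0-00✓ 0-11 00-0 001- 01-1 010- 1-00✓ 100-
Round 2: --00
PIs = {--00, -111, 0-11, 00-0, 001-, 01-1, 010-, 100-}
Coverage chart:
  m0: --00,00-0
  m2: 00-0,001-
  m3: 0-11,001-
  m5: 01-1,010-
  m7: -111,0-11,01-1
  m8: --00,100-
  m9: 100- ←essential
Essential: 100-

NO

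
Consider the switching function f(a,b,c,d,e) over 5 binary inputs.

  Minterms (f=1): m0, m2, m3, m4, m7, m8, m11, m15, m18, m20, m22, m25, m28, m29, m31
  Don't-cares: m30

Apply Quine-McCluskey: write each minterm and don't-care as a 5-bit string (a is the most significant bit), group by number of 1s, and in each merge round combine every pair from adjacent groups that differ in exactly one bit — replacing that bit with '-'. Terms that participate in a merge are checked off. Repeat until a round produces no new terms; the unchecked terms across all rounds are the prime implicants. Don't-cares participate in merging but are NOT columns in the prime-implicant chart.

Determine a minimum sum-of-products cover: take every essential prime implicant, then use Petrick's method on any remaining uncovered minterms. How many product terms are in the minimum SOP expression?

[col 0] 00000*, 00010*, 00011*, 00100*, 00111*, 01000*, 01011*, 01111*, 10010*, 10100*, 10110*, 11001*, 11100*, 11101*, 11110*, 11111*
[col 1] -0010, -0100, -1111, 0-000, 0-011*, 0-111*, 00-00, 00-11*, 000-0, 0001-, 01-11*, 1-100*, 1-110*, 10-10, 101-0*, 11-01, 111-0*, 111-1*, 1110-*, 1111-*
[col 2] 0--11, 1-1-0, 111--
Prime implicants: -0010, -0100, -1111, 0--11, 0-000, 00-00, 000-0, 0001-, 1-1-0, 10-10, 11-01, 111--
PI chart (minterm → PIs covering it):
  0 | 0-000,00-00,000-0
  2 | -0010,000-0,0001-
  3 | 0--11,0001-
  4 | -0100,00-00
  7 | 0--11  (sole → essential)
  8 | 0-000  (sole → essential)
  11 | 0--11  (sole → essential)
  15 | -1111,0--11
  18 | -0010,10-10
  20 | -0100,1-1-0
  22 | 1-1-0,10-10
  25 | 11-01  (sole → essential)
  28 | 1-1-0,111--
  29 | 11-01,111--
  31 | -1111,111--
Essential prime implicants: 0--11, 0-000, 11-01
Petrick residual → -0010, -0100, -1111, 1-1-0
Minimum SOP uses 7 PIs: b'c'de' + b'cd'e' + bcde + a'de + a'c'd'e' + ace' + abd'e

7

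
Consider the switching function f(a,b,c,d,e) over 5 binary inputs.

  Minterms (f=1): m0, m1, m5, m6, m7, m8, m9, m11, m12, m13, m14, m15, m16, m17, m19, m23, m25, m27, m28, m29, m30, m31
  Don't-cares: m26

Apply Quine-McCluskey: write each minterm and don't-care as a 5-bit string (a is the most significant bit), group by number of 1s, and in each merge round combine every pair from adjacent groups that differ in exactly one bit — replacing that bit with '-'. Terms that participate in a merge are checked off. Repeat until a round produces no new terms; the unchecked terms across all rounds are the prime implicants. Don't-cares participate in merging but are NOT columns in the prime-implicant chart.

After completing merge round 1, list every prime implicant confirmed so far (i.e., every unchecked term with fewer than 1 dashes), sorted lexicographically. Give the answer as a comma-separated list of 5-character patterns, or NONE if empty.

size-2^0 implicants → 00000(✓)  00001(✓)  00101(✓)  00110(✓)  00111(✓)  01000(✓)  01001(✓)  01011(✓)  01100(✓)  01101(✓)  01110(✓)  01111(✓)  10000(✓)  10001(✓)  10011(✓)  10111(✓)  11001(✓)  11010(✓)  11011(✓)  11100(✓)  11101(✓)  11110(✓)  11111(✓)
size-2^1 implicants → -0000(✓)  -0001(✓)  -0111(✓)  -1001(✓)  -1011(✓)  -1100(✓)  -1101(✓)  -1110(✓)  -1111(✓)  0-000(✓)  0-001(✓)  0-101(✓)  0-110(✓)  0-111(✓)  00-01(✓)  0000-(✓)  001-1(✓)  0011-(✓)  01-00(✓)  01-01(✓)  01-11(✓)  010-1(✓)  0100-(✓)  011-0(✓)  011-1(✓)  0110-(✓)  0111-(✓)  1-001(✓)  1-011(✓)  1-111(✓)  10-11(✓)  100-1(✓)  1000-(✓)  11-01(✓)  11-10(✓)  11-11(✓)  110-1(✓)  1101-(✓)  111-0(✓)  111-1(✓)  1110-(✓)  1111-(✓)
size-2^2 implicants → --001  --111  -000-  -1-01(✓)  -1-11(✓)  -10-1(✓)  -11-0(✓)  -11-1(✓)  -110-(✓)  -111-(✓)  0--01  0-00-  0-1-1  0-11-  01--1(✓)  01-0-  011--(✓)  1--11  1-0-1  11--1(✓)  11-1-  111--(✓)
size-2^3 implicants → -1--1  -11--
Unchecked terms (primes): --001, --111, -000-, -1--1, -11--, 0--01, 0-00-, 0-1-1, 0-11-, 01-0-, 1--11, 1-0-1, 11-1-

NONE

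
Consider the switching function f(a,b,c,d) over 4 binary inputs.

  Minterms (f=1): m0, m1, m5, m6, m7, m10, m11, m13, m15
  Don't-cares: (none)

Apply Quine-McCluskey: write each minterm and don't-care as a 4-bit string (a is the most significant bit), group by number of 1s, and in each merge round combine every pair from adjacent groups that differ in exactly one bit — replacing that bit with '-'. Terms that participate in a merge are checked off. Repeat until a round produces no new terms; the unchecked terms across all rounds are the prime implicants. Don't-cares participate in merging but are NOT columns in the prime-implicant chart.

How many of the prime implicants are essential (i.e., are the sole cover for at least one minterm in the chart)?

4

Round 0: 0000✓ 0001✓ 0101✓ 0110✓ 0111✓ 1010✓ 1011✓ 1101✓ 1111✓
Round 1: -101✓ -111✓ 0-01 000- 01-1✓ 011- 1-11 101- 11-1✓
Round 2: -1-1
PIs = {-1-1, 0-01, 000-, 011-, 1-11, 101-}
Coverage chart:
  m0: 000- ←essential
  m1: 0-01,000-
  m5: -1-1,0-01
  m6: 011- ←essential
  m7: -1-1,011-
  m10: 101- ←essential
  m11: 1-11,101-
  m13: -1-1 ←essential
  m15: -1-1,1-11
Essential: -1-1, 000-, 011-, 101-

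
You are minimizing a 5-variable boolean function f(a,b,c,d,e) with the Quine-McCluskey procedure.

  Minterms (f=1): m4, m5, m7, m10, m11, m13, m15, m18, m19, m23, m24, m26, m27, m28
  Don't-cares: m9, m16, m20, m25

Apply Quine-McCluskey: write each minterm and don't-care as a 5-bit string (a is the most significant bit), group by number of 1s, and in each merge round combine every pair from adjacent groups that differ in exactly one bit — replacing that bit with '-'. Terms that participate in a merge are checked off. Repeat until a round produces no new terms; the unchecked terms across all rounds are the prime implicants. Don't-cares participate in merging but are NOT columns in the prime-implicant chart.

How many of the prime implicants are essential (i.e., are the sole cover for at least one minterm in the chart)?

2

size-2^0 implicants → 00100(✓)  00101(✓)  00111(✓)  01001(✓)  01010(✓)  01011(✓)  01101(✓)  01111(✓)  10000(✓)  10010(✓)  10011(✓)  10100(✓)  10111(✓)  11000(✓)  11001(✓)  11010(✓)  11011(✓)  11100(✓)
size-2^1 implicants → -0100  -0111  -1001(✓)  -1010(✓)  -1011(✓)  0-101(✓)  0-111(✓)  001-1(✓)  0010-  01-01(✓)  01-11(✓)  010-1(✓)  0101-(✓)  011-1(✓)  1-000(✓)  1-010(✓)  1-011(✓)  1-100(✓)  10-00(✓)  10-11  100-0(✓)  1001-(✓)  11-00(✓)  110-0(✓)  110-1(✓)  1100-(✓)  1101-(✓)
size-2^2 implicants → -10-1  -101-  0-1-1  01--1  1--00  1-0-0  1-01-  110--
Unchecked terms (primes): -0100, -0111, -10-1, -101-, 0-1-1, 0010-, 01--1, 1--00, 1-0-0, 1-01-, 10-11, 110--
Minterm coverage:
  m4 ⊆ -0100,0010-
  m5 ⊆ 0-1-1,0010-
  m7 ⊆ -0111,0-1-1
  m10 ⊆ -101- [E]
  m11 ⊆ -10-1,-101-,01--1
  m13 ⊆ 0-1-1,01--1
  m15 ⊆ 0-1-1,01--1
  m18 ⊆ 1-0-0,1-01-
  m19 ⊆ 1-01-,10-11
  m23 ⊆ -0111,10-11
  m24 ⊆ 1--00,1-0-0,110--
  m26 ⊆ -101-,1-0-0,1-01-,110--
  m27 ⊆ -10-1,-101-,1-01-,110--
  m28 ⊆ 1--00 [E]
E = {-101-, 1--00}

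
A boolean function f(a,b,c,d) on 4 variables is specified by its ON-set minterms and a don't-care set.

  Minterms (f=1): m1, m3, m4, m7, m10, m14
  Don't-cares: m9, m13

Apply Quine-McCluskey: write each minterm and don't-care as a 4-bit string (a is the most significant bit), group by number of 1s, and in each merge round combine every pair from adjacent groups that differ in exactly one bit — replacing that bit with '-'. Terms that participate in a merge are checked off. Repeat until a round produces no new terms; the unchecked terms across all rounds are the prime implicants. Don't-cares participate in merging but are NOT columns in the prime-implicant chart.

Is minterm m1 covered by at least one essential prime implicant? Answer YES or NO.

NO

[col 0] 0001*, 0011*, 0100, 0111*, 1001*, 1010*, 1101*, 1110*
[col 1] -001, 0-11, 00-1, 1-01, 1-10
Prime implicants: -001, 0-11, 00-1, 0100, 1-01, 1-10
PI chart (minterm → PIs covering it):
  1 | -001,00-1
  3 | 0-11,00-1
  4 | 0100  (sole → essential)
  7 | 0-11  (sole → essential)
  10 | 1-10  (sole → essential)
  14 | 1-10  (sole → essential)
Essential prime implicants: 0-11, 0100, 1-10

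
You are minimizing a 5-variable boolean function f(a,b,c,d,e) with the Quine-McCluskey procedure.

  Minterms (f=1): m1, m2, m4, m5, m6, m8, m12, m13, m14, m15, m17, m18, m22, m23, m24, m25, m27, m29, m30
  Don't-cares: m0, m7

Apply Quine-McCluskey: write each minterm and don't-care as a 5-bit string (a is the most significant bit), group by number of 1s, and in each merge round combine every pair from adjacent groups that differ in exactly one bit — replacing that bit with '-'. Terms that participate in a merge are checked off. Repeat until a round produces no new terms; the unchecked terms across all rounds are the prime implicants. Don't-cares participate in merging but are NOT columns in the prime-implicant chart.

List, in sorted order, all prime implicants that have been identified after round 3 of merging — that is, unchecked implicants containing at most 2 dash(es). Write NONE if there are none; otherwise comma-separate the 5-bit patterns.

Round 0: 00000✓ 00001✓ 00010✓ 00100✓ 00101✓ 00110✓ 00111✓ 01000✓ 01100✓ 01101✓ 01110✓ 01111✓ 10001✓ 10010✓ 10110✓ 10111✓ 11000✓ 11001✓ 11011✓ 11101✓ 11110✓
Round 1: -0001 -0010✓ -0110✓ -0111✓ -1000 -1101 -1110✓ 0-000✓ 0-100✓ 0-101✓ 0-110✓ 0-111✓ 00-00✓ 00-01✓ 00-10✓ 000-0✓ 0000-✓ 001-0✓ 001-1✓ 0010-✓ 0011-✓ 01-00✓ 011-0✓ 011-1✓ 0110-✓ 0111-✓ 1-001 1-110✓ 10-10✓ 1011-✓ 11-01 110-1 1100-
Round 2: --110 -0-10 -011- 0--00 0-1-0✓ 0-1-1✓ 0-10-✓ 0-11-✓ 00--0 00-0- 001--✓ 011--✓
Round 3: 0-1--
PIs = {--110, -0-10, -0001, -011-, -1000, -1101, 0--00, 0-1--, 00--0, 00-0-, 1-001, 11-01, 110-1, 1100-}

--110, -0-10, -0001, -011-, -1000, -1101, 0--00, 00--0, 00-0-, 1-001, 11-01, 110-1, 1100-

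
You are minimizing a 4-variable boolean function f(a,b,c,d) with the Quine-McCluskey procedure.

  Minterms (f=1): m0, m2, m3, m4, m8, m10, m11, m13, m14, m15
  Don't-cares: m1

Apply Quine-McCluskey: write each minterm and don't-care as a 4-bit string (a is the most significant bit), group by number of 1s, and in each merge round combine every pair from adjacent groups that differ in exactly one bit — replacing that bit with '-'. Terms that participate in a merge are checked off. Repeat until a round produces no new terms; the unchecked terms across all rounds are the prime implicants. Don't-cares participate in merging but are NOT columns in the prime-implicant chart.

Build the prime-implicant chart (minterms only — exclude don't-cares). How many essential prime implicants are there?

4

size-2^0 implicants → 0000(✓)  0001(✓)  0010(✓)  0011(✓)  0100(✓)  1000(✓)  1010(✓)  1011(✓)  1101(✓)  1110(✓)  1111(✓)
size-2^1 implicants → -000(✓)  -010(✓)  -011(✓)  0-00  00-0(✓)  00-1(✓)  000-(✓)  001-(✓)  1-10(✓)  1-11(✓)  10-0(✓)  101-(✓)  11-1  111-(✓)
size-2^2 implicants → -0-0  -01-  00--  1-1-
Unchecked terms (primes): -0-0, -01-, 0-00, 00--, 1-1-, 11-1
Minterm coverage:
  m0 ⊆ -0-0,0-00,00--
  m2 ⊆ -0-0,-01-,00--
  m3 ⊆ -01-,00--
  m4 ⊆ 0-00 [E]
  m8 ⊆ -0-0 [E]
  m10 ⊆ -0-0,-01-,1-1-
  m11 ⊆ -01-,1-1-
  m13 ⊆ 11-1 [E]
  m14 ⊆ 1-1- [E]
  m15 ⊆ 1-1-,11-1
E = {-0-0, 0-00, 1-1-, 11-1}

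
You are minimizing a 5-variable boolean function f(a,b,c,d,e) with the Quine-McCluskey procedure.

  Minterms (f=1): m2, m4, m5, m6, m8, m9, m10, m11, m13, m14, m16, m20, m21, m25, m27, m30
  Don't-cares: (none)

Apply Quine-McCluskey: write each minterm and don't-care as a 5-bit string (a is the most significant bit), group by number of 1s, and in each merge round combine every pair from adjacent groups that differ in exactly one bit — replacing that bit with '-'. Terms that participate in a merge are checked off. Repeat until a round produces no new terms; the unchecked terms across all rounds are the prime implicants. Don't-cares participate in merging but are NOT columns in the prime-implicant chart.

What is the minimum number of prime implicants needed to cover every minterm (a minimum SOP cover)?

7

[col 0] 00010*, 00100*, 00101*, 00110*, 01000*, 01001*, 01010*, 01011*, 01101*, 01110*, 10000*, 10100*, 10101*, 11001*, 11011*, 11110*
[col 1] -0100*, -0101*, -1001*, -1011*, -1110, 0-010*, 0-101, 0-110*, 00-10*, 001-0, 0010-*, 01-01, 01-10*, 010-0*, 010-1*, 0100-*, 0101-*, 10-00, 1010-*, 110-1*
[col 2] -010-, -10-1, 0--10, 010--
Prime implicants: -010-, -10-1, -1110, 0--10, 0-101, 001-0, 01-01, 010--, 10-00
PI chart (minterm → PIs covering it):
  2 | 0--10  (sole → essential)
  4 | -010-,001-0
  5 | -010-,0-101
  6 | 0--10,001-0
  8 | 010--  (sole → essential)
  9 | -10-1,01-01,010--
  10 | 0--10,010--
  11 | -10-1,010--
  13 | 0-101,01-01
  14 | -1110,0--10
  16 | 10-00  (sole → essential)
  20 | -010-,10-00
  21 | -010-  (sole → essential)
  25 | -10-1  (sole → essential)
  27 | -10-1  (sole → essential)
  30 | -1110  (sole → essential)
Essential prime implicants: -010-, -10-1, -1110, 0--10, 010--, 10-00
Petrick residual → 0-101
Minimum SOP uses 7 PIs: b'cd' + bc'e + bcde' + a'de' + a'cd'e + a'bc' + ab'd'e'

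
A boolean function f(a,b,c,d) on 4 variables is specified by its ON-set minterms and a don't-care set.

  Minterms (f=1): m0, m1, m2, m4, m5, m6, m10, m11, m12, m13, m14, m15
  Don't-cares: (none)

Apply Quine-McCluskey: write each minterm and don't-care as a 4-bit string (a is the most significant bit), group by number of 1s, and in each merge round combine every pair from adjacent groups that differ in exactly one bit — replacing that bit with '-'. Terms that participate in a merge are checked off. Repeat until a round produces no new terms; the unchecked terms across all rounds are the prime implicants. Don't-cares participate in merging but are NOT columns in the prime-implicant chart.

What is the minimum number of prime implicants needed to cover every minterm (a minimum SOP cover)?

Round 0: 0000✓ 0001✓ 0010✓ 0100✓ 0101✓ 0110✓ 1010✓ 1011✓ 1100✓ 1101✓ 1110✓ 1111✓
Round 1: -010✓ -100✓ -101✓ -110✓ 0-00✓ 0-01✓ 0-10✓ 00-0✓ 000-✓ 01-0✓ 010-✓ 1-10✓ 1-11✓ 101-✓ 11-0✓ 11-1✓ 110-✓ 111-✓
Round 2: --10 -1-0 -10- 0--0 0-0- 1-1- 11--
PIs = {--10, -1-0, -10-, 0--0, 0-0-, 1-1-, 11--}
Coverage chart:
  m0: 0--0,0-0-
  m1: 0-0- ←essential
  m2: --10,0--0
  m4: -1-0,-10-,0--0,0-0-
  m5: -10-,0-0-
  m6: --10,-1-0,0--0
  m10: --10,1-1-
  m11: 1-1- ←essential
  m12: -1-0,-10-,11--
  m13: -10-,11--
  m14: --10,-1-0,1-1-,11--
  m15: 1-1-,11--
Essential: 0-0-, 1-1-
Petrick residual → --10, -10-
Min cover (4 terms): cd' + bc' + a'c' + ac

4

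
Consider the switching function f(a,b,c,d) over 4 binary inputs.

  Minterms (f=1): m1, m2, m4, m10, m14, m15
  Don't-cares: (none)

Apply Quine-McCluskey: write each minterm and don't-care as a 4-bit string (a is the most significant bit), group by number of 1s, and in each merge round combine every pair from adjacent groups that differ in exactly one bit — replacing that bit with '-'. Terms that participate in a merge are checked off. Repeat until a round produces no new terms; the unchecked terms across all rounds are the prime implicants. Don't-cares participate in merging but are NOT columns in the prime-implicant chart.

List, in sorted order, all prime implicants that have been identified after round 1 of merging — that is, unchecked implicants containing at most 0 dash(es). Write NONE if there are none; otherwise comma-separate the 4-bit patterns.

0001, 0100

[col 0] 0001, 0010*, 0100, 1010*, 1110*, 1111*
[col 1] -010, 1-10, 111-
Prime implicants: -010, 0001, 0100, 1-10, 111-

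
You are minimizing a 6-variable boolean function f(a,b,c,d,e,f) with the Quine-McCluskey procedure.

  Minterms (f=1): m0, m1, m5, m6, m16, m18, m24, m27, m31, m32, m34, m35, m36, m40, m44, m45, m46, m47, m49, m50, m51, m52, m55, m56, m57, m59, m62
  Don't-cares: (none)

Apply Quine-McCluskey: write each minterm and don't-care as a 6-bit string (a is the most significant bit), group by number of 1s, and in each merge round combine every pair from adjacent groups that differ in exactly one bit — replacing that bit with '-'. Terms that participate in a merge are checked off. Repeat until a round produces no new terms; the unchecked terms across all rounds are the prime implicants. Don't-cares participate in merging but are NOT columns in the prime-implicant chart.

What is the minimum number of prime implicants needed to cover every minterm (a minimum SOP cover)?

13

[col 0] 000000*, 000001*, 000101*, 000110, 010000*, 010010*, 011000*, 011011*, 011111*, 100000*, 100010*, 100011*, 100100*, 101000*, 101100*, 101101*, 101110*, 101111*, 110001*, 110010*, 110011*, 110100*, 110111*, 111000*, 111001*, 111011*, 111110*
[col 1] -00000, -10010, -11000, -11011, 0-0000, 000-01, 00000-, 01-000, 0100-0, 011-11, 1-0010*, 1-0011*, 1-0100, 1-1000, 1-1110, 10-000*, 10-100*, 100-00*, 1000-0, 10001-*, 101-00*, 1011-0*, 1011-1*, 10110-*, 10111-*, 11-001*, 11-011*, 110-11, 1100-1*, 11001-*, 1110-1*, 11100-
[col 2] 1-001-, 10--00, 1011--, 11-0-1
Prime implicants: -00000, -10010, -11000, -11011, 0-0000, 000-01, 00000-, 000110, 01-000, 0100-0, 011-11, 1-001-, 1-0100, 1-1000, 1-1110, 10--00, 1000-0, 1011--, 11-0-1, 110-11, 11100-
PI chart (minterm → PIs covering it):
  0 | -00000,0-0000,00000-
  1 | 000-01,00000-
  5 | 000-01  (sole → essential)
  6 | 000110  (sole → essential)
  16 | 0-0000,01-000,0100-0
  18 | -10010,0100-0
  24 | -11000,01-000
  27 | -11011,011-11
  31 | 011-11  (sole → essential)
  32 | -00000,10--00,1000-0
  34 | 1-001-,1000-0
  35 | 1-001-  (sole → essential)
  36 | 1-0100,10--00
  40 | 1-1000,10--00
  44 | 10--00,1011--
  45 | 1011--  (sole → essential)
  46 | 1-1110,1011--
  47 | 1011--  (sole → essential)
  49 | 11-0-1  (sole → essential)
  50 | -10010,1-001-
  51 | 1-001-,11-0-1,110-11
  52 | 1-0100  (sole → essential)
  55 | 110-11  (sole → essential)
  56 | -11000,1-1000,11100-
  57 | 11-0-1,11100-
  59 | -11011,11-0-1
  62 | 1-1110  (sole → essential)
Essential prime implicants: 000-01, 000110, 011-11, 1-001-, 1-0100, 1-1110, 1011--, 11-0-1, 110-11
Petrick residual → -00000, -10010, 01-000, 1-1000
Minimum SOP uses 13 PIs: b'c'd'e'f' + bc'd'ef' + a'b'c'e'f + a'b'c'def' + a'bd'e'f' + a'bcef + ac'd'e + ac'de'f' + acd'e'f' + acdef' + ab'cd + abd'f + abc'ef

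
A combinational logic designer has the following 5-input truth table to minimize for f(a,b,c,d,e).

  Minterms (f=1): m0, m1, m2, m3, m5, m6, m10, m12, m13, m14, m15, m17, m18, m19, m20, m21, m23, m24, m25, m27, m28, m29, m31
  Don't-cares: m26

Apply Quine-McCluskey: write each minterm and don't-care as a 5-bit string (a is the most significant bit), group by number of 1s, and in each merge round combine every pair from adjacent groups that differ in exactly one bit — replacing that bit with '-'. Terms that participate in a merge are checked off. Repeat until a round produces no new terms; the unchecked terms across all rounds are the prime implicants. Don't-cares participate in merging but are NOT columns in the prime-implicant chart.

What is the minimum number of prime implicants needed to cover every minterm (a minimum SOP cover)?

[col 0] 00000*, 00001*, 00010*, 00011*, 00101*, 00110*, 01010*, 01100*, 01101*, 01110*, 01111*, 10001*, 10010*, 10011*, 10100*, 10101*, 10111*, 11000*, 11001*, 11010*, 11011*, 11100*, 11101*, 11111*
[col 1] -0001*, -0010*, -0011*, -0101*, -1010*, -1100*, -1101*, -1111*, 0-010*, 0-101*, 0-110*, 00-01*, 00-10*, 000-0*, 000-1*, 0000-*, 0001-*, 01-10*, 011-0*, 011-1*, 0110-*, 0111-*, 1-001*, 1-010*, 1-011*, 1-100*, 1-101*, 1-111*, 10-01*, 10-11*, 100-1*, 1001-*, 101-1*, 1010-*, 11-00*, 11-01*, 11-11*, 110-0*, 110-1*, 1100-*, 1101-*, 111-1*, 1110-*
[col 2] --010, --101, -0-01, -00-1, -001-, -11-1, -110-, 0--10, 000--, 011--, 1--01*, 1--11*, 1-0-1*, 1-01-, 1-1-1*, 1-10-, 10--1*, 11--1*, 11-0-, 110--
[col 3] 1---1
Prime implicants: --010, --101, -0-01, -00-1, -001-, -11-1, -110-, 0--10, 000--, 011--, 1---1, 1-01-, 1-10-, 11-0-, 110--
PI chart (minterm → PIs covering it):
  0 | 000--  (sole → essential)
  1 | -0-01,-00-1,000--
  2 | --010,-001-,0--10,000--
  3 | -00-1,-001-,000--
  5 | --101,-0-01
  6 | 0--10  (sole → essential)
  10 | --010,0--10
  12 | -110-,011--
  13 | --101,-11-1,-110-,011--
  14 | 0--10,011--
  15 | -11-1,011--
  17 | -0-01,-00-1,1---1
  18 | --010,-001-,1-01-
  19 | -00-1,-001-,1---1,1-01-
  20 | 1-10-  (sole → essential)
  21 | --101,-0-01,1---1,1-10-
  23 | 1---1  (sole → essential)
  24 | 11-0-,110--
  25 | 1---1,11-0-,110--
  27 | 1---1,1-01-,110--
  28 | -110-,1-10-,11-0-
  29 | --101,-11-1,-110-,1---1,1-10-,11-0-
  31 | -11-1,1---1
Essential prime implicants: 0--10, 000--, 1---1, 1-10-
Petrick residual → --010, --101, 011--, 11-0-
Minimum SOP uses 8 PIs: c'de' + cd'e + a'de' + a'b'c' + a'bc + ae + acd' + abd'

8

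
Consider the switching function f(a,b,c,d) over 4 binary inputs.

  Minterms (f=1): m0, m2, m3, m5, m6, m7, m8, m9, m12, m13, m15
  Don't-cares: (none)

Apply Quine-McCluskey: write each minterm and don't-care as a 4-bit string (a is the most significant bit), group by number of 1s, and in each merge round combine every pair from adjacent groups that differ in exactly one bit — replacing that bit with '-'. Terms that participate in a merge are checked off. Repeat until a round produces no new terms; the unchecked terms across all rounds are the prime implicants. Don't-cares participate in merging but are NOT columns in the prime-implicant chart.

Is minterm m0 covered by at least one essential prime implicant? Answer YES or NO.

NO

Round 0: 0000✓ 0010✓ 0011✓ 0101✓ 0110✓ 0111✓ 1000✓ 1001✓ 1100✓ 1101✓ 1111✓
Round 1: -000 -101✓ -111✓ 0-10✓ 0-11✓ 00-0 001-✓ 01-1✓ 011-✓ 1-00✓ 1-01✓ 100-✓ 11-1✓ 110-✓
Round 2: -1-1 0-1- 1-0-
PIs = {-000, -1-1, 0-1-, 00-0, 1-0-}
Coverage chart:
  m0: -000,00-0
  m2: 0-1-,00-0
  m3: 0-1- ←essential
  m5: -1-1 ←essential
  m6: 0-1- ←essential
  m7: -1-1,0-1-
  m8: -000,1-0-
  m9: 1-0- ←essential
  m12: 1-0- ←essential
  m13: -1-1,1-0-
  m15: -1-1 ←essential
Essential: -1-1, 0-1-, 1-0-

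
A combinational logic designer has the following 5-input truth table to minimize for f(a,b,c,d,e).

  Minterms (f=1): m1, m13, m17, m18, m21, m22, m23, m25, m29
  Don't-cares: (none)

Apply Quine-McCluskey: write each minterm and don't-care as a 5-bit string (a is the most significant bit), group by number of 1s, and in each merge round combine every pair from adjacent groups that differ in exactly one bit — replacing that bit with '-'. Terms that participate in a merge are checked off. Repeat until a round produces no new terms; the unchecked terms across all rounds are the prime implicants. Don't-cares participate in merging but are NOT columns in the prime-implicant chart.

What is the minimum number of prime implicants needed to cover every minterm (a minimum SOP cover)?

size-2^0 implicants → 00001(✓)  01101(✓)  10001(✓)  10010(✓)  10101(✓)  10110(✓)  10111(✓)  11001(✓)  11101(✓)
size-2^1 implicants → -0001  -1101  1-001(✓)  1-101(✓)  10-01(✓)  10-10  101-1  1011-  11-01(✓)
size-2^2 implicants → 1--01
Unchecked terms (primes): -0001, -1101, 1--01, 10-10, 101-1, 1011-
Minterm coverage:
  m1 ⊆ -0001 [E]
  m13 ⊆ -1101 [E]
  m17 ⊆ -0001,1--01
  m18 ⊆ 10-10 [E]
  m21 ⊆ 1--01,101-1
  m22 ⊆ 10-10,1011-
  m23 ⊆ 101-1,1011-
  m25 ⊆ 1--01 [E]
  m29 ⊆ -1101,1--01
E = {-0001, -1101, 1--01, 10-10}
Petrick residual → 101-1
Cover = b'c'd'e + bcd'e + ad'e + ab'de' + ab'ce  |cover|=5

5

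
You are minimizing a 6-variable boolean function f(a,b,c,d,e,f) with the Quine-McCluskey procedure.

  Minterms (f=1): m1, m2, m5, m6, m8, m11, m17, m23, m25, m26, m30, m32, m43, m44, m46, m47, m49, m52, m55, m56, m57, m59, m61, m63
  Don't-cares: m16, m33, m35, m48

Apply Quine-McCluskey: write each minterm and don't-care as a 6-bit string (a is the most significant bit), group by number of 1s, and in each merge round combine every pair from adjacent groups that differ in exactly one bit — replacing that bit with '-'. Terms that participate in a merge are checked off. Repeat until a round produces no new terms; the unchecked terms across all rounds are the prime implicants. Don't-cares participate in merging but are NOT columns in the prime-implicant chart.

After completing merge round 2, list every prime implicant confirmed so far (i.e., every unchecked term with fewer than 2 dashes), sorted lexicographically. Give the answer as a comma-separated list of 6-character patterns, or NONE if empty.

-01011, -10111, 000-01, 000-10, 001000, 011-10, 10-011, 1000-1, 1011-0, 10111-, 11-111, 110-00

Round 0: 000001✓ 000010✓ 000101✓ 000110✓ 001000 001011✓ 010000✓ 010001✓ 010111✓ 011001✓ 011010✓ 011110✓ 100000✓ 100001✓ 100011✓ 101011✓ 101100✓ 101110✓ 101111✓ 110000✓ 110001✓ 110100✓ 110111✓ 111000✓ 111001✓ 111011✓ 111101✓ 111111✓
Round 1: -00001✓ -01011 -10000✓ -10001✓ -10111 -11001✓ 0-0001✓ 000-01 000-10 01-001✓ 01000-✓ 011-10 1-0000✓ 1-0001✓ 1-1011✓ 1-1111✓ 10-011 1000-1 10000-✓ 101-11✓ 1011-0 10111- 11-000✓ 11-001✓ 11-111 110-00 11000-✓ 111-01✓ 111-11✓ 1110-1✓ 11100-✓ 1111-1✓
Round 2: --0001 -1-001 -1000- 1-000- 1-1-11 11-00- 111--1
PIs = {--0001, -01011, -1-001, -1000-, -10111, 000-01, 000-10, 001000, 011-10, 1-000-, 1-1-11, 10-011, 1000-1, 1011-0, 10111-, 11-00-, 11-111, 110-00, 111--1}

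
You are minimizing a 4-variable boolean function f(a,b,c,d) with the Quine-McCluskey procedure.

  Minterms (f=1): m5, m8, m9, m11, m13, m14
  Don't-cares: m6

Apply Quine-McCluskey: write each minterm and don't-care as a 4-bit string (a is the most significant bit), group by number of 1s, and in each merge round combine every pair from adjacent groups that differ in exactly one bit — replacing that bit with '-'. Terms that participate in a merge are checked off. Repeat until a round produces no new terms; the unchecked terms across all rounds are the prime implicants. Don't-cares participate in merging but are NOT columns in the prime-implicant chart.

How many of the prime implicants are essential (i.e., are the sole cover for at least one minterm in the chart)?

4

[col 0] 0101*, 0110*, 1000*, 1001*, 1011*, 1101*, 1110*
[col 1] -101, -110, 1-01, 10-1, 100-
Prime implicants: -101, -110, 1-01, 10-1, 100-
PI chart (minterm → PIs covering it):
  5 | -101  (sole → essential)
  8 | 100-  (sole → essential)
  9 | 1-01,10-1,100-
  11 | 10-1  (sole → essential)
  13 | -101,1-01
  14 | -110  (sole → essential)
Essential prime implicants: -101, -110, 10-1, 100-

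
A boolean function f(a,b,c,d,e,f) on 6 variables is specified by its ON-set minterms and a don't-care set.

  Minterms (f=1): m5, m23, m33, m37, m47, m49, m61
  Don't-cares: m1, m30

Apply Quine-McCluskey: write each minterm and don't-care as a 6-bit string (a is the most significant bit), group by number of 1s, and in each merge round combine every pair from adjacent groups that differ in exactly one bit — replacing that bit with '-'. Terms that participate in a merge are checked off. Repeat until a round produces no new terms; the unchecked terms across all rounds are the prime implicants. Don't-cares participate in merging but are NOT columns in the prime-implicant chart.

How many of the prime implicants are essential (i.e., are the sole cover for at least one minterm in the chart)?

Round 0: 000001✓ 000101✓ 010111 011110 100001✓ 100101✓ 101111 110001✓ 111101
Round 1: -00001✓ -00101✓ 000-01✓ 1-0001 100-01✓
Round 2: -00-01
PIs = {-00-01, 010111, 011110, 1-0001, 101111, 111101}
Coverage chart:
  m5: -00-01 ←essential
  m23: 010111 ←essential
  m33: -00-01,1-0001
  m37: -00-01 ←essential
  m47: 101111 ←essential
  m49: 1-0001 ←essential
  m61: 111101 ←essential
Essential: -00-01, 010111, 1-0001, 101111, 111101

5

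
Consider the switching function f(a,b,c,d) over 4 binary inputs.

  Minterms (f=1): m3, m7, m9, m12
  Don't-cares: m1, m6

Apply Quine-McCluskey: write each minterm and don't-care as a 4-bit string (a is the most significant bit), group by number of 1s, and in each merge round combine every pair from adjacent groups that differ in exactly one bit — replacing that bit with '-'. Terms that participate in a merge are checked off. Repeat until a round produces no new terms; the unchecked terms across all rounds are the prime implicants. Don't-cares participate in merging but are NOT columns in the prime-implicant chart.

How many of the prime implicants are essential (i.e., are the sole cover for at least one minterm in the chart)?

2

Round 0: 0001✓ 0011✓ 0110✓ 0111✓ 1001✓ 1100
Round 1: -001 0-11 00-1 011-
PIs = {-001, 0-11, 00-1, 011-, 1100}
Coverage chart:
  m3: 0-11,00-1
  m7: 0-11,011-
  m9: -001 ←essential
  m12: 1100 ←essential
Essential: -001, 1100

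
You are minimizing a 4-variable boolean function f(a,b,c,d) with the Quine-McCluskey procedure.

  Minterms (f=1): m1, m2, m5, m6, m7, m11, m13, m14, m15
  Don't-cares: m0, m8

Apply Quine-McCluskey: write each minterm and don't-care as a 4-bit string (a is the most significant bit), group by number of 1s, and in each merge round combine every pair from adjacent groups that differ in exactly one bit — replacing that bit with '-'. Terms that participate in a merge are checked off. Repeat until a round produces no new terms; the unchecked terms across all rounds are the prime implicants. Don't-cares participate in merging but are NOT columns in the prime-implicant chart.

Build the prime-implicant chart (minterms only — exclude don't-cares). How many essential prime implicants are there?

[col 0] 0000*, 0001*, 0010*, 0101*, 0110*, 0111*, 1000*, 1011*, 1101*, 1110*, 1111*
[col 1] -000, -101*, -110*, -111*, 0-01, 0-10, 00-0, 000-, 01-1*, 011-*, 1-11, 11-1*, 111-*
[col 2] -1-1, -11-
Prime implicants: -000, -1-1, -11-, 0-01, 0-10, 00-0, 000-, 1-11
PI chart (minterm → PIs covering it):
  1 | 0-01,000-
  2 | 0-10,00-0
  5 | -1-1,0-01
  6 | -11-,0-10
  7 | -1-1,-11-
  11 | 1-11  (sole → essential)
  13 | -1-1  (sole → essential)
  14 | -11-  (sole → essential)
  15 | -1-1,-11-,1-11
Essential prime implicants: -1-1, -11-, 1-11

3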